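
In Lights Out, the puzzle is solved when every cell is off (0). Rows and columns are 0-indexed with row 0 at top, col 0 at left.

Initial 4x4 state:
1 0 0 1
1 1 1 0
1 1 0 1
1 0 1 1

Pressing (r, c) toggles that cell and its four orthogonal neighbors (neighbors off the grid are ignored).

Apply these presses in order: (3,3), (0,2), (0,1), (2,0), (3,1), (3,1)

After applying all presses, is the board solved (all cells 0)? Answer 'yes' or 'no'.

After press 1 at (3,3):
1 0 0 1
1 1 1 0
1 1 0 0
1 0 0 0

After press 2 at (0,2):
1 1 1 0
1 1 0 0
1 1 0 0
1 0 0 0

After press 3 at (0,1):
0 0 0 0
1 0 0 0
1 1 0 0
1 0 0 0

After press 4 at (2,0):
0 0 0 0
0 0 0 0
0 0 0 0
0 0 0 0

After press 5 at (3,1):
0 0 0 0
0 0 0 0
0 1 0 0
1 1 1 0

After press 6 at (3,1):
0 0 0 0
0 0 0 0
0 0 0 0
0 0 0 0

Lights still on: 0

Answer: yes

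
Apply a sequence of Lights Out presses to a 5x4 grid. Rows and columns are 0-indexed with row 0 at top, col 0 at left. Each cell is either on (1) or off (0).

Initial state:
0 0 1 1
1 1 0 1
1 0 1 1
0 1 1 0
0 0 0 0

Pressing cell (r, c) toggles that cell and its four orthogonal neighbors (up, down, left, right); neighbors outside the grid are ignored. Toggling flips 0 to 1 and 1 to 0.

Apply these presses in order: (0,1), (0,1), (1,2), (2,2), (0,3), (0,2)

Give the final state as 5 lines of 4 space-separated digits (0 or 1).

Answer: 0 1 0 1
1 0 1 1
1 1 1 0
0 1 0 0
0 0 0 0

Derivation:
After press 1 at (0,1):
1 1 0 1
1 0 0 1
1 0 1 1
0 1 1 0
0 0 0 0

After press 2 at (0,1):
0 0 1 1
1 1 0 1
1 0 1 1
0 1 1 0
0 0 0 0

After press 3 at (1,2):
0 0 0 1
1 0 1 0
1 0 0 1
0 1 1 0
0 0 0 0

After press 4 at (2,2):
0 0 0 1
1 0 0 0
1 1 1 0
0 1 0 0
0 0 0 0

After press 5 at (0,3):
0 0 1 0
1 0 0 1
1 1 1 0
0 1 0 0
0 0 0 0

After press 6 at (0,2):
0 1 0 1
1 0 1 1
1 1 1 0
0 1 0 0
0 0 0 0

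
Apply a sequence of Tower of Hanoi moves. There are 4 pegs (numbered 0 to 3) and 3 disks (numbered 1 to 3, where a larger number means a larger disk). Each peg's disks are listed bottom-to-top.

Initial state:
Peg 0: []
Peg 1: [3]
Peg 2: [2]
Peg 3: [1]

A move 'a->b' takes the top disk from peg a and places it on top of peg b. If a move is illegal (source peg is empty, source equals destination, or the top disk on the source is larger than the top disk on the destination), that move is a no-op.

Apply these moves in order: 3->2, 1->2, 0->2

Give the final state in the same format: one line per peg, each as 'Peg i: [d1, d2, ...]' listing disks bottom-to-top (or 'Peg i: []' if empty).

After move 1 (3->2):
Peg 0: []
Peg 1: [3]
Peg 2: [2, 1]
Peg 3: []

After move 2 (1->2):
Peg 0: []
Peg 1: [3]
Peg 2: [2, 1]
Peg 3: []

After move 3 (0->2):
Peg 0: []
Peg 1: [3]
Peg 2: [2, 1]
Peg 3: []

Answer: Peg 0: []
Peg 1: [3]
Peg 2: [2, 1]
Peg 3: []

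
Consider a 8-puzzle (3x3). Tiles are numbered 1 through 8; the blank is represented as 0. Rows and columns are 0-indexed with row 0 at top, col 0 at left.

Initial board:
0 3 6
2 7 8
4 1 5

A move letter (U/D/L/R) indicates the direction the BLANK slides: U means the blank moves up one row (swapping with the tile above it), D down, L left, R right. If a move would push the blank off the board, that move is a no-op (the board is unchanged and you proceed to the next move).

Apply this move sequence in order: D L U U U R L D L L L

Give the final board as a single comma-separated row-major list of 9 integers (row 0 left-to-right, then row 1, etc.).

Answer: 2, 3, 6, 0, 7, 8, 4, 1, 5

Derivation:
After move 1 (D):
2 3 6
0 7 8
4 1 5

After move 2 (L):
2 3 6
0 7 8
4 1 5

After move 3 (U):
0 3 6
2 7 8
4 1 5

After move 4 (U):
0 3 6
2 7 8
4 1 5

After move 5 (U):
0 3 6
2 7 8
4 1 5

After move 6 (R):
3 0 6
2 7 8
4 1 5

After move 7 (L):
0 3 6
2 7 8
4 1 5

After move 8 (D):
2 3 6
0 7 8
4 1 5

After move 9 (L):
2 3 6
0 7 8
4 1 5

After move 10 (L):
2 3 6
0 7 8
4 1 5

After move 11 (L):
2 3 6
0 7 8
4 1 5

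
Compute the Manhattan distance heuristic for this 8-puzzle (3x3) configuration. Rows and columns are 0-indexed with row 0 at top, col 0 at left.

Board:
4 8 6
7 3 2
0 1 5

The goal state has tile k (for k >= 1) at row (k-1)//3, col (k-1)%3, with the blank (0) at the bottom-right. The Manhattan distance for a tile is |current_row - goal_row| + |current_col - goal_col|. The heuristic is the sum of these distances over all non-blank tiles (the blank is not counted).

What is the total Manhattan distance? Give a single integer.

Answer: 14

Derivation:
Tile 4: (0,0)->(1,0) = 1
Tile 8: (0,1)->(2,1) = 2
Tile 6: (0,2)->(1,2) = 1
Tile 7: (1,0)->(2,0) = 1
Tile 3: (1,1)->(0,2) = 2
Tile 2: (1,2)->(0,1) = 2
Tile 1: (2,1)->(0,0) = 3
Tile 5: (2,2)->(1,1) = 2
Sum: 1 + 2 + 1 + 1 + 2 + 2 + 3 + 2 = 14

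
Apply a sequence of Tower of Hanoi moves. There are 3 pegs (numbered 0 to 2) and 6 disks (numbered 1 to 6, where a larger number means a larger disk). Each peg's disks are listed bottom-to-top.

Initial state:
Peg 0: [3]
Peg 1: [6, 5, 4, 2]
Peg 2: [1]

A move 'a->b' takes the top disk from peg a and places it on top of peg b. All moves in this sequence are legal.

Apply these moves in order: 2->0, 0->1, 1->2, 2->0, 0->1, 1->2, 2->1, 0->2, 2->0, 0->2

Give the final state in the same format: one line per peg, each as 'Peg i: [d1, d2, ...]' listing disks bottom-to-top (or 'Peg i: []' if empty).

After move 1 (2->0):
Peg 0: [3, 1]
Peg 1: [6, 5, 4, 2]
Peg 2: []

After move 2 (0->1):
Peg 0: [3]
Peg 1: [6, 5, 4, 2, 1]
Peg 2: []

After move 3 (1->2):
Peg 0: [3]
Peg 1: [6, 5, 4, 2]
Peg 2: [1]

After move 4 (2->0):
Peg 0: [3, 1]
Peg 1: [6, 5, 4, 2]
Peg 2: []

After move 5 (0->1):
Peg 0: [3]
Peg 1: [6, 5, 4, 2, 1]
Peg 2: []

After move 6 (1->2):
Peg 0: [3]
Peg 1: [6, 5, 4, 2]
Peg 2: [1]

After move 7 (2->1):
Peg 0: [3]
Peg 1: [6, 5, 4, 2, 1]
Peg 2: []

After move 8 (0->2):
Peg 0: []
Peg 1: [6, 5, 4, 2, 1]
Peg 2: [3]

After move 9 (2->0):
Peg 0: [3]
Peg 1: [6, 5, 4, 2, 1]
Peg 2: []

After move 10 (0->2):
Peg 0: []
Peg 1: [6, 5, 4, 2, 1]
Peg 2: [3]

Answer: Peg 0: []
Peg 1: [6, 5, 4, 2, 1]
Peg 2: [3]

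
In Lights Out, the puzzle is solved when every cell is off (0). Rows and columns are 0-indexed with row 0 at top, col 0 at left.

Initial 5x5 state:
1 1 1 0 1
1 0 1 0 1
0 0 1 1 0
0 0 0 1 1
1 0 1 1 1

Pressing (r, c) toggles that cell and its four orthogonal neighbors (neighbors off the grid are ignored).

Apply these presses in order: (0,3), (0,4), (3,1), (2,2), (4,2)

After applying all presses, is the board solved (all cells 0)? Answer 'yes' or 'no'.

After press 1 at (0,3):
1 1 0 1 0
1 0 1 1 1
0 0 1 1 0
0 0 0 1 1
1 0 1 1 1

After press 2 at (0,4):
1 1 0 0 1
1 0 1 1 0
0 0 1 1 0
0 0 0 1 1
1 0 1 1 1

After press 3 at (3,1):
1 1 0 0 1
1 0 1 1 0
0 1 1 1 0
1 1 1 1 1
1 1 1 1 1

After press 4 at (2,2):
1 1 0 0 1
1 0 0 1 0
0 0 0 0 0
1 1 0 1 1
1 1 1 1 1

After press 5 at (4,2):
1 1 0 0 1
1 0 0 1 0
0 0 0 0 0
1 1 1 1 1
1 0 0 0 1

Lights still on: 12

Answer: no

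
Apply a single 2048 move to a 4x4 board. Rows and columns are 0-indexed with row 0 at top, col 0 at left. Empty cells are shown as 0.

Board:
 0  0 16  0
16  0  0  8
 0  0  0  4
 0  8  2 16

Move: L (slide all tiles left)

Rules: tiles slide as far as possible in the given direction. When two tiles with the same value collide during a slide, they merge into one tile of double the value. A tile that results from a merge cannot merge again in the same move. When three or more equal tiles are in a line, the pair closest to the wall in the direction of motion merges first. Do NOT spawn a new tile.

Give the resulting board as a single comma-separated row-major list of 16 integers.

Slide left:
row 0: [0, 0, 16, 0] -> [16, 0, 0, 0]
row 1: [16, 0, 0, 8] -> [16, 8, 0, 0]
row 2: [0, 0, 0, 4] -> [4, 0, 0, 0]
row 3: [0, 8, 2, 16] -> [8, 2, 16, 0]

Answer: 16, 0, 0, 0, 16, 8, 0, 0, 4, 0, 0, 0, 8, 2, 16, 0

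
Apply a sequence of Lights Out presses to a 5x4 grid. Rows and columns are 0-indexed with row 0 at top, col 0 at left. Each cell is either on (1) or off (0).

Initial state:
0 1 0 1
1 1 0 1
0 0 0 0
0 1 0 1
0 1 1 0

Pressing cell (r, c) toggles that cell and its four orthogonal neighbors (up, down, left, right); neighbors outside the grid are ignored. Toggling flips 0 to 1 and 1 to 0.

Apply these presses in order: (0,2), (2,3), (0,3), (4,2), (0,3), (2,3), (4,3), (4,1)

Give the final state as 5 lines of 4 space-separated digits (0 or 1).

After press 1 at (0,2):
0 0 1 0
1 1 1 1
0 0 0 0
0 1 0 1
0 1 1 0

After press 2 at (2,3):
0 0 1 0
1 1 1 0
0 0 1 1
0 1 0 0
0 1 1 0

After press 3 at (0,3):
0 0 0 1
1 1 1 1
0 0 1 1
0 1 0 0
0 1 1 0

After press 4 at (4,2):
0 0 0 1
1 1 1 1
0 0 1 1
0 1 1 0
0 0 0 1

After press 5 at (0,3):
0 0 1 0
1 1 1 0
0 0 1 1
0 1 1 0
0 0 0 1

After press 6 at (2,3):
0 0 1 0
1 1 1 1
0 0 0 0
0 1 1 1
0 0 0 1

After press 7 at (4,3):
0 0 1 0
1 1 1 1
0 0 0 0
0 1 1 0
0 0 1 0

After press 8 at (4,1):
0 0 1 0
1 1 1 1
0 0 0 0
0 0 1 0
1 1 0 0

Answer: 0 0 1 0
1 1 1 1
0 0 0 0
0 0 1 0
1 1 0 0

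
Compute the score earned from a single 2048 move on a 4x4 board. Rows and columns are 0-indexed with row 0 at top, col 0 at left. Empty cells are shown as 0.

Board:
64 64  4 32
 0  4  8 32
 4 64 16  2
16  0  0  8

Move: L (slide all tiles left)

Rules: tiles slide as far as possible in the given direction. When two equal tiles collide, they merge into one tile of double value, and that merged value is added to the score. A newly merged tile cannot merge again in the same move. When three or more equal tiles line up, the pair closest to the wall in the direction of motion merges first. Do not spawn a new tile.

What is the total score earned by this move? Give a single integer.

Answer: 128

Derivation:
Slide left:
row 0: [64, 64, 4, 32] -> [128, 4, 32, 0]  score +128 (running 128)
row 1: [0, 4, 8, 32] -> [4, 8, 32, 0]  score +0 (running 128)
row 2: [4, 64, 16, 2] -> [4, 64, 16, 2]  score +0 (running 128)
row 3: [16, 0, 0, 8] -> [16, 8, 0, 0]  score +0 (running 128)
Board after move:
128   4  32   0
  4   8  32   0
  4  64  16   2
 16   8   0   0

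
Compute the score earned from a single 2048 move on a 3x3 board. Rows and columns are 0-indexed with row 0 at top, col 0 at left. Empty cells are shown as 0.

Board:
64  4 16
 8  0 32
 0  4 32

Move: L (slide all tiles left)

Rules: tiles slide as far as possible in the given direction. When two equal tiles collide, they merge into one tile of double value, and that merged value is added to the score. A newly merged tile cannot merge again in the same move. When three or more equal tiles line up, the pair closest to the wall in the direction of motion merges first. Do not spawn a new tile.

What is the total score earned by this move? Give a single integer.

Slide left:
row 0: [64, 4, 16] -> [64, 4, 16]  score +0 (running 0)
row 1: [8, 0, 32] -> [8, 32, 0]  score +0 (running 0)
row 2: [0, 4, 32] -> [4, 32, 0]  score +0 (running 0)
Board after move:
64  4 16
 8 32  0
 4 32  0

Answer: 0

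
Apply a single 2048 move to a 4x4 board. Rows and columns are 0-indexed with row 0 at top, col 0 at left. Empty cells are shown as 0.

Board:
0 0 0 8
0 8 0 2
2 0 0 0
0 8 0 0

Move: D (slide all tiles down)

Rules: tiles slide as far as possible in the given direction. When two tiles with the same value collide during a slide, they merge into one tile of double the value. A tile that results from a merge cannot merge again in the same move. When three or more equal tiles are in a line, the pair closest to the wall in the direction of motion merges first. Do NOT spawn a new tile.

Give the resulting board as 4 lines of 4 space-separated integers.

Slide down:
col 0: [0, 0, 2, 0] -> [0, 0, 0, 2]
col 1: [0, 8, 0, 8] -> [0, 0, 0, 16]
col 2: [0, 0, 0, 0] -> [0, 0, 0, 0]
col 3: [8, 2, 0, 0] -> [0, 0, 8, 2]

Answer:  0  0  0  0
 0  0  0  0
 0  0  0  8
 2 16  0  2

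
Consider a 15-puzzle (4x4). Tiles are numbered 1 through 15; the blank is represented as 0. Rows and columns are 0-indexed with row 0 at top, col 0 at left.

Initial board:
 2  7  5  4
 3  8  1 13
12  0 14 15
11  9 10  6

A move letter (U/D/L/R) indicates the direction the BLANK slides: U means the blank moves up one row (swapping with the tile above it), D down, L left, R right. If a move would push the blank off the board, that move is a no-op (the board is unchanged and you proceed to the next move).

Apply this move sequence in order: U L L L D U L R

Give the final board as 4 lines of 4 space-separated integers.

After move 1 (U):
 2  7  5  4
 3  0  1 13
12  8 14 15
11  9 10  6

After move 2 (L):
 2  7  5  4
 0  3  1 13
12  8 14 15
11  9 10  6

After move 3 (L):
 2  7  5  4
 0  3  1 13
12  8 14 15
11  9 10  6

After move 4 (L):
 2  7  5  4
 0  3  1 13
12  8 14 15
11  9 10  6

After move 5 (D):
 2  7  5  4
12  3  1 13
 0  8 14 15
11  9 10  6

After move 6 (U):
 2  7  5  4
 0  3  1 13
12  8 14 15
11  9 10  6

After move 7 (L):
 2  7  5  4
 0  3  1 13
12  8 14 15
11  9 10  6

After move 8 (R):
 2  7  5  4
 3  0  1 13
12  8 14 15
11  9 10  6

Answer:  2  7  5  4
 3  0  1 13
12  8 14 15
11  9 10  6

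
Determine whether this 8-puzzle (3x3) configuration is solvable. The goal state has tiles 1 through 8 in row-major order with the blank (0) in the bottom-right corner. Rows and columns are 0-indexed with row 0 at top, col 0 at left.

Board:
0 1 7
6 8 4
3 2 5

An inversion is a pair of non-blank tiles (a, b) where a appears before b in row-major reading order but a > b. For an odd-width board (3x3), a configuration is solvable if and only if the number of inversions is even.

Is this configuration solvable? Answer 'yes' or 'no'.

Inversions (pairs i<j in row-major order where tile[i] > tile[j] > 0): 16
16 is even, so the puzzle is solvable.

Answer: yes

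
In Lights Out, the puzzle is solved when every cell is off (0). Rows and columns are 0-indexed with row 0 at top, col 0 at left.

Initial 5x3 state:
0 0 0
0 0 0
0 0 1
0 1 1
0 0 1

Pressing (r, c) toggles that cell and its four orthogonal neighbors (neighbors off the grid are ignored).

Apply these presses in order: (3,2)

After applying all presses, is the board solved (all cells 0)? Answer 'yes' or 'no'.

Answer: yes

Derivation:
After press 1 at (3,2):
0 0 0
0 0 0
0 0 0
0 0 0
0 0 0

Lights still on: 0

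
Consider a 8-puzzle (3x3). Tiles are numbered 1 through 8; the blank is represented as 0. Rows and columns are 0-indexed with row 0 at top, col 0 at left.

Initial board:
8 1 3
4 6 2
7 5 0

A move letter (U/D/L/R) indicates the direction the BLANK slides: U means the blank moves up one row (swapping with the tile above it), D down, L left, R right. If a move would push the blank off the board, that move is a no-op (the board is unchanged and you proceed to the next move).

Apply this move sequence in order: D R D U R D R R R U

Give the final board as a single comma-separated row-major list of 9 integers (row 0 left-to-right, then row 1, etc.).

After move 1 (D):
8 1 3
4 6 2
7 5 0

After move 2 (R):
8 1 3
4 6 2
7 5 0

After move 3 (D):
8 1 3
4 6 2
7 5 0

After move 4 (U):
8 1 3
4 6 0
7 5 2

After move 5 (R):
8 1 3
4 6 0
7 5 2

After move 6 (D):
8 1 3
4 6 2
7 5 0

After move 7 (R):
8 1 3
4 6 2
7 5 0

After move 8 (R):
8 1 3
4 6 2
7 5 0

After move 9 (R):
8 1 3
4 6 2
7 5 0

After move 10 (U):
8 1 3
4 6 0
7 5 2

Answer: 8, 1, 3, 4, 6, 0, 7, 5, 2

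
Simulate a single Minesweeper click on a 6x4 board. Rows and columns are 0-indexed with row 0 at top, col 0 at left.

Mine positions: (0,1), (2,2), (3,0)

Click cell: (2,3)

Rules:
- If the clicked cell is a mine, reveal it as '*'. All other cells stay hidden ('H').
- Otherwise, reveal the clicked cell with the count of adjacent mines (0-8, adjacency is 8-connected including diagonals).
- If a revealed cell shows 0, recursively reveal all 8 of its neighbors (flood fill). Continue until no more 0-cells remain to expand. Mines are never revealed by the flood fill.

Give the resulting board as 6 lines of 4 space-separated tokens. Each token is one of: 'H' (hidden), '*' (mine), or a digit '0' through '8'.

H H H H
H H H H
H H H 1
H H H H
H H H H
H H H H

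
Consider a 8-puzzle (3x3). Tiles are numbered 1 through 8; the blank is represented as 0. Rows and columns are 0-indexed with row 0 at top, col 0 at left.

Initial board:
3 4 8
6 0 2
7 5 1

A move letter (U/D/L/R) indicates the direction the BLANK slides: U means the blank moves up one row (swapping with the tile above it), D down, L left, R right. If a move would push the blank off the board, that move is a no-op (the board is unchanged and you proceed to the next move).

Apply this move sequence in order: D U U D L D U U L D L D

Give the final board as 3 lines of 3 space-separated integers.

Answer: 3 4 8
7 6 2
0 5 1

Derivation:
After move 1 (D):
3 4 8
6 5 2
7 0 1

After move 2 (U):
3 4 8
6 0 2
7 5 1

After move 3 (U):
3 0 8
6 4 2
7 5 1

After move 4 (D):
3 4 8
6 0 2
7 5 1

After move 5 (L):
3 4 8
0 6 2
7 5 1

After move 6 (D):
3 4 8
7 6 2
0 5 1

After move 7 (U):
3 4 8
0 6 2
7 5 1

After move 8 (U):
0 4 8
3 6 2
7 5 1

After move 9 (L):
0 4 8
3 6 2
7 5 1

After move 10 (D):
3 4 8
0 6 2
7 5 1

After move 11 (L):
3 4 8
0 6 2
7 5 1

After move 12 (D):
3 4 8
7 6 2
0 5 1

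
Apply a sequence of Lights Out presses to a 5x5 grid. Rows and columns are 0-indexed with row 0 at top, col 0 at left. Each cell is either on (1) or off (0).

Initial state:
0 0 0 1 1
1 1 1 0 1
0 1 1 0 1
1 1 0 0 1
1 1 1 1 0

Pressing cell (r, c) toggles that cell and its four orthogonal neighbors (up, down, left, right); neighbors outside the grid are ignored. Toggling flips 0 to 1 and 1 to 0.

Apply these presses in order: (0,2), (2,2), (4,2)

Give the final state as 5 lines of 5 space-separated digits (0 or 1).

After press 1 at (0,2):
0 1 1 0 1
1 1 0 0 1
0 1 1 0 1
1 1 0 0 1
1 1 1 1 0

After press 2 at (2,2):
0 1 1 0 1
1 1 1 0 1
0 0 0 1 1
1 1 1 0 1
1 1 1 1 0

After press 3 at (4,2):
0 1 1 0 1
1 1 1 0 1
0 0 0 1 1
1 1 0 0 1
1 0 0 0 0

Answer: 0 1 1 0 1
1 1 1 0 1
0 0 0 1 1
1 1 0 0 1
1 0 0 0 0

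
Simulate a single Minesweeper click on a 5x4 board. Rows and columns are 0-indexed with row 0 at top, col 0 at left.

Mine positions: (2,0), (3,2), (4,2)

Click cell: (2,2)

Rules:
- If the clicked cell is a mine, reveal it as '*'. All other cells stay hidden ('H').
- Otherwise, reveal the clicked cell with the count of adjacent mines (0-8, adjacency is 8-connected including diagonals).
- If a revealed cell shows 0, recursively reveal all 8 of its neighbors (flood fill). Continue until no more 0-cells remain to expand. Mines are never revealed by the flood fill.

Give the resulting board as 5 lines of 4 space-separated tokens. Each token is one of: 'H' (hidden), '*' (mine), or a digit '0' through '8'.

H H H H
H H H H
H H 1 H
H H H H
H H H H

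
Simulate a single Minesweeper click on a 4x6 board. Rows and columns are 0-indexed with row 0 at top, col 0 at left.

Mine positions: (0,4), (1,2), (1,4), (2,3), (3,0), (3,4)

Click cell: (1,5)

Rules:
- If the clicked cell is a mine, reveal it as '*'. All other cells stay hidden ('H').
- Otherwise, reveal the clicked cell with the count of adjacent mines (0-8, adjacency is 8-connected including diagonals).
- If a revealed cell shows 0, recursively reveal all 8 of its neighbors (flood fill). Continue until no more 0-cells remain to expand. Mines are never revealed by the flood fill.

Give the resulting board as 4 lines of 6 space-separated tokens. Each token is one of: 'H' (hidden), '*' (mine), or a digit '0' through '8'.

H H H H H H
H H H H H 2
H H H H H H
H H H H H H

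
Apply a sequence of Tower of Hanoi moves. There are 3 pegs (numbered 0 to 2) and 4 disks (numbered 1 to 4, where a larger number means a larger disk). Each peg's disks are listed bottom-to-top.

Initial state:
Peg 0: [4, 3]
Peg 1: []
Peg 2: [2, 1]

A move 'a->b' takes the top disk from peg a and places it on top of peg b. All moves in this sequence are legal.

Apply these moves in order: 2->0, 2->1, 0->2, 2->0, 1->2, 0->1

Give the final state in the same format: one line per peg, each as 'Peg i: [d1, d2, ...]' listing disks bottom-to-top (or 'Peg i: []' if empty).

After move 1 (2->0):
Peg 0: [4, 3, 1]
Peg 1: []
Peg 2: [2]

After move 2 (2->1):
Peg 0: [4, 3, 1]
Peg 1: [2]
Peg 2: []

After move 3 (0->2):
Peg 0: [4, 3]
Peg 1: [2]
Peg 2: [1]

After move 4 (2->0):
Peg 0: [4, 3, 1]
Peg 1: [2]
Peg 2: []

After move 5 (1->2):
Peg 0: [4, 3, 1]
Peg 1: []
Peg 2: [2]

After move 6 (0->1):
Peg 0: [4, 3]
Peg 1: [1]
Peg 2: [2]

Answer: Peg 0: [4, 3]
Peg 1: [1]
Peg 2: [2]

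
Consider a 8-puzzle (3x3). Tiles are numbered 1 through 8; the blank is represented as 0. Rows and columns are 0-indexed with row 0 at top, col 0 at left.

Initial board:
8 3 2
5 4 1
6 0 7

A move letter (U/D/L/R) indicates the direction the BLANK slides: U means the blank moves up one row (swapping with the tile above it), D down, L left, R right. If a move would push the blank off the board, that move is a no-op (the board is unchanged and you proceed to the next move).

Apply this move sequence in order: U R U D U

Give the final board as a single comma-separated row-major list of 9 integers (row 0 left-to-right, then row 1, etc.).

Answer: 8, 3, 0, 5, 1, 2, 6, 4, 7

Derivation:
After move 1 (U):
8 3 2
5 0 1
6 4 7

After move 2 (R):
8 3 2
5 1 0
6 4 7

After move 3 (U):
8 3 0
5 1 2
6 4 7

After move 4 (D):
8 3 2
5 1 0
6 4 7

After move 5 (U):
8 3 0
5 1 2
6 4 7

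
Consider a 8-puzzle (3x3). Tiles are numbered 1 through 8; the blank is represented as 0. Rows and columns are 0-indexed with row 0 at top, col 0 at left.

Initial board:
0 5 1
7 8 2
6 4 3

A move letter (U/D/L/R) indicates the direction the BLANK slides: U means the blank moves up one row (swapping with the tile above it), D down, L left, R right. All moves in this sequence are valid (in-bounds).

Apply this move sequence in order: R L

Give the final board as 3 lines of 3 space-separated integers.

Answer: 0 5 1
7 8 2
6 4 3

Derivation:
After move 1 (R):
5 0 1
7 8 2
6 4 3

After move 2 (L):
0 5 1
7 8 2
6 4 3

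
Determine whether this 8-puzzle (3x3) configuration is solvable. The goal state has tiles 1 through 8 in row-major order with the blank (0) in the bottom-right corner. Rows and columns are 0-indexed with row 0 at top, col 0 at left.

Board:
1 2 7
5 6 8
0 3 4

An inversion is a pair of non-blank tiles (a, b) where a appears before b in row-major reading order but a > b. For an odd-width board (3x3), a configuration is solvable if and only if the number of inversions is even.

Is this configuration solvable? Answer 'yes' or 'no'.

Inversions (pairs i<j in row-major order where tile[i] > tile[j] > 0): 10
10 is even, so the puzzle is solvable.

Answer: yes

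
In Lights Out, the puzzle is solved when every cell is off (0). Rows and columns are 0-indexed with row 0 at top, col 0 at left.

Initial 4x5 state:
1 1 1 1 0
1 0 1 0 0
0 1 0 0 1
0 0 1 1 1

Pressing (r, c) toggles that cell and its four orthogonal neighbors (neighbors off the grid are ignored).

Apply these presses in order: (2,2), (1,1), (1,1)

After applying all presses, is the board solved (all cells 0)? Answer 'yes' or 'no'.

After press 1 at (2,2):
1 1 1 1 0
1 0 0 0 0
0 0 1 1 1
0 0 0 1 1

After press 2 at (1,1):
1 0 1 1 0
0 1 1 0 0
0 1 1 1 1
0 0 0 1 1

After press 3 at (1,1):
1 1 1 1 0
1 0 0 0 0
0 0 1 1 1
0 0 0 1 1

Lights still on: 10

Answer: no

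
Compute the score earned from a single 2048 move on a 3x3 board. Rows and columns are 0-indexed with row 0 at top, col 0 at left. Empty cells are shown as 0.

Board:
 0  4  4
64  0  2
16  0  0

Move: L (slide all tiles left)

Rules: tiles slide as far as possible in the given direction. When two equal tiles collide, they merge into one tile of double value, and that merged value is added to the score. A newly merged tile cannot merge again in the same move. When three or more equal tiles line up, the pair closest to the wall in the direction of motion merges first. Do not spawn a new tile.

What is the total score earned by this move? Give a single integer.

Slide left:
row 0: [0, 4, 4] -> [8, 0, 0]  score +8 (running 8)
row 1: [64, 0, 2] -> [64, 2, 0]  score +0 (running 8)
row 2: [16, 0, 0] -> [16, 0, 0]  score +0 (running 8)
Board after move:
 8  0  0
64  2  0
16  0  0

Answer: 8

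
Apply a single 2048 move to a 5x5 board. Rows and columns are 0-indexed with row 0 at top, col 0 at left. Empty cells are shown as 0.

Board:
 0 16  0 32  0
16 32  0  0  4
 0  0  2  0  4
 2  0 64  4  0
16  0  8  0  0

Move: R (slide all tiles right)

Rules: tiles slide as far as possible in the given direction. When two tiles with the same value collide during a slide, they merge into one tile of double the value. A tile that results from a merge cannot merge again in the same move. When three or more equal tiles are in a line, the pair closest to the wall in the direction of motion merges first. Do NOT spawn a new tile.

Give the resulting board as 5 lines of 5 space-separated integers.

Answer:  0  0  0 16 32
 0  0 16 32  4
 0  0  0  2  4
 0  0  2 64  4
 0  0  0 16  8

Derivation:
Slide right:
row 0: [0, 16, 0, 32, 0] -> [0, 0, 0, 16, 32]
row 1: [16, 32, 0, 0, 4] -> [0, 0, 16, 32, 4]
row 2: [0, 0, 2, 0, 4] -> [0, 0, 0, 2, 4]
row 3: [2, 0, 64, 4, 0] -> [0, 0, 2, 64, 4]
row 4: [16, 0, 8, 0, 0] -> [0, 0, 0, 16, 8]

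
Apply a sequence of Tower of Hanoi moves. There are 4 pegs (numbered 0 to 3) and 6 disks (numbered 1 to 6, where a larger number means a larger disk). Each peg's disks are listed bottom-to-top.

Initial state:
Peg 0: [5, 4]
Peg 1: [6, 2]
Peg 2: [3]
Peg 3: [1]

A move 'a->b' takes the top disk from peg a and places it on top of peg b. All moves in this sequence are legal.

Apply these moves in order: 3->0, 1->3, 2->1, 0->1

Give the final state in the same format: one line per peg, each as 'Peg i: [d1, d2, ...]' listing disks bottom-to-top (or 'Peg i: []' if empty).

Answer: Peg 0: [5, 4]
Peg 1: [6, 3, 1]
Peg 2: []
Peg 3: [2]

Derivation:
After move 1 (3->0):
Peg 0: [5, 4, 1]
Peg 1: [6, 2]
Peg 2: [3]
Peg 3: []

After move 2 (1->3):
Peg 0: [5, 4, 1]
Peg 1: [6]
Peg 2: [3]
Peg 3: [2]

After move 3 (2->1):
Peg 0: [5, 4, 1]
Peg 1: [6, 3]
Peg 2: []
Peg 3: [2]

After move 4 (0->1):
Peg 0: [5, 4]
Peg 1: [6, 3, 1]
Peg 2: []
Peg 3: [2]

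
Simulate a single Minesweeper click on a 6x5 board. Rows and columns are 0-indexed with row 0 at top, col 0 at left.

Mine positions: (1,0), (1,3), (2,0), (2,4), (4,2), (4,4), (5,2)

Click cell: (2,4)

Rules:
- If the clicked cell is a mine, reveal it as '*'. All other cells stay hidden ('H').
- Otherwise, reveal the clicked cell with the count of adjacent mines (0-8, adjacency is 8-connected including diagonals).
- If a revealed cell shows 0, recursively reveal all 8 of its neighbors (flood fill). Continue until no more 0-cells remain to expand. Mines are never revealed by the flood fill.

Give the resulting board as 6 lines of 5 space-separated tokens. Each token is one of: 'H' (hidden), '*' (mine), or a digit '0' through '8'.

H H H H H
H H H H H
H H H H *
H H H H H
H H H H H
H H H H H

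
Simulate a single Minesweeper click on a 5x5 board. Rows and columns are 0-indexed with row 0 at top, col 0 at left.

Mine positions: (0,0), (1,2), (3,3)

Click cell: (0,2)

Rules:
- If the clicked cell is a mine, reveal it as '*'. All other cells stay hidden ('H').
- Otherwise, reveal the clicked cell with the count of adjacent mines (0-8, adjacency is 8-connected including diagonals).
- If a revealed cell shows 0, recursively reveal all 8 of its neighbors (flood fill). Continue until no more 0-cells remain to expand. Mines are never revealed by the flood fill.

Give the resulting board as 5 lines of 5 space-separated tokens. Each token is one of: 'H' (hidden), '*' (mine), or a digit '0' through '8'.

H H 1 H H
H H H H H
H H H H H
H H H H H
H H H H H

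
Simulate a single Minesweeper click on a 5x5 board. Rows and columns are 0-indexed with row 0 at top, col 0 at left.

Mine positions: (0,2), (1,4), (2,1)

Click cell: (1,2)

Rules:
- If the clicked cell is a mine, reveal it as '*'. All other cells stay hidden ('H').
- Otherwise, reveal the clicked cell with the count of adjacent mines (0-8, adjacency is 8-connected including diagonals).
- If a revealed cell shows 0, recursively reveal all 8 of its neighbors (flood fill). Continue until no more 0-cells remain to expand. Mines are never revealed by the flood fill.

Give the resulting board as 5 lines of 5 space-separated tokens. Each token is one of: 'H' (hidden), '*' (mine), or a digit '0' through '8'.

H H H H H
H H 2 H H
H H H H H
H H H H H
H H H H H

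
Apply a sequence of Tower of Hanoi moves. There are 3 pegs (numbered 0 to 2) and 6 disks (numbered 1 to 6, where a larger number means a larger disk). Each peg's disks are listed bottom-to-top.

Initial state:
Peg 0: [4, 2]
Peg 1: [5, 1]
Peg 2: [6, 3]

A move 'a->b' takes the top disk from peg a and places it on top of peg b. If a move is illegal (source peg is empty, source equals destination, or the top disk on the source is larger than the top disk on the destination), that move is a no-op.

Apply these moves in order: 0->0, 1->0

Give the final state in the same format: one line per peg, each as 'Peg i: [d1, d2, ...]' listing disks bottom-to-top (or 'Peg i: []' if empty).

After move 1 (0->0):
Peg 0: [4, 2]
Peg 1: [5, 1]
Peg 2: [6, 3]

After move 2 (1->0):
Peg 0: [4, 2, 1]
Peg 1: [5]
Peg 2: [6, 3]

Answer: Peg 0: [4, 2, 1]
Peg 1: [5]
Peg 2: [6, 3]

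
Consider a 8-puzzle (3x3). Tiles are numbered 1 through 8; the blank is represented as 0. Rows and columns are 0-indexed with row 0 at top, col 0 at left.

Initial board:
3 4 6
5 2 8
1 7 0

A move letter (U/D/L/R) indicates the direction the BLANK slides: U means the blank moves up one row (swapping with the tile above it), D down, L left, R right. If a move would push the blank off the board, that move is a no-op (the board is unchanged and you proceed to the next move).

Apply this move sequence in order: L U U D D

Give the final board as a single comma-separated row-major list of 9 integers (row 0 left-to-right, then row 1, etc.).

Answer: 3, 4, 6, 5, 2, 8, 1, 0, 7

Derivation:
After move 1 (L):
3 4 6
5 2 8
1 0 7

After move 2 (U):
3 4 6
5 0 8
1 2 7

After move 3 (U):
3 0 6
5 4 8
1 2 7

After move 4 (D):
3 4 6
5 0 8
1 2 7

After move 5 (D):
3 4 6
5 2 8
1 0 7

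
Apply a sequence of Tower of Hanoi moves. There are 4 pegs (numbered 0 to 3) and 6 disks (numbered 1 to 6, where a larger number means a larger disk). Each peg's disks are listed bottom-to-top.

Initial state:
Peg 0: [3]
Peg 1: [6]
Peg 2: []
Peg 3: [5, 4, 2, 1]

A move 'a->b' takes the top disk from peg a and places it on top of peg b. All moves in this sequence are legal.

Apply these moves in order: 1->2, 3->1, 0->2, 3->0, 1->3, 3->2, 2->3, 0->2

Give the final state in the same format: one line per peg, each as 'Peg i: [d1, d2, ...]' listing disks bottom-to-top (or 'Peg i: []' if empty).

Answer: Peg 0: []
Peg 1: []
Peg 2: [6, 3, 2]
Peg 3: [5, 4, 1]

Derivation:
After move 1 (1->2):
Peg 0: [3]
Peg 1: []
Peg 2: [6]
Peg 3: [5, 4, 2, 1]

After move 2 (3->1):
Peg 0: [3]
Peg 1: [1]
Peg 2: [6]
Peg 3: [5, 4, 2]

After move 3 (0->2):
Peg 0: []
Peg 1: [1]
Peg 2: [6, 3]
Peg 3: [5, 4, 2]

After move 4 (3->0):
Peg 0: [2]
Peg 1: [1]
Peg 2: [6, 3]
Peg 3: [5, 4]

After move 5 (1->3):
Peg 0: [2]
Peg 1: []
Peg 2: [6, 3]
Peg 3: [5, 4, 1]

After move 6 (3->2):
Peg 0: [2]
Peg 1: []
Peg 2: [6, 3, 1]
Peg 3: [5, 4]

After move 7 (2->3):
Peg 0: [2]
Peg 1: []
Peg 2: [6, 3]
Peg 3: [5, 4, 1]

After move 8 (0->2):
Peg 0: []
Peg 1: []
Peg 2: [6, 3, 2]
Peg 3: [5, 4, 1]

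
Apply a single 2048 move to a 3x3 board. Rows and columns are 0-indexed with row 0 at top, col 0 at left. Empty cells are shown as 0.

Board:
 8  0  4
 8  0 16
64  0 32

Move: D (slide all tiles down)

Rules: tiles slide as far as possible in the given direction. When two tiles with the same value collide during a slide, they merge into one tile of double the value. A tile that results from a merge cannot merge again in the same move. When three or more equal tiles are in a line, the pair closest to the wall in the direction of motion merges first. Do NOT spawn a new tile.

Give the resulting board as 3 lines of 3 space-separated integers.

Slide down:
col 0: [8, 8, 64] -> [0, 16, 64]
col 1: [0, 0, 0] -> [0, 0, 0]
col 2: [4, 16, 32] -> [4, 16, 32]

Answer:  0  0  4
16  0 16
64  0 32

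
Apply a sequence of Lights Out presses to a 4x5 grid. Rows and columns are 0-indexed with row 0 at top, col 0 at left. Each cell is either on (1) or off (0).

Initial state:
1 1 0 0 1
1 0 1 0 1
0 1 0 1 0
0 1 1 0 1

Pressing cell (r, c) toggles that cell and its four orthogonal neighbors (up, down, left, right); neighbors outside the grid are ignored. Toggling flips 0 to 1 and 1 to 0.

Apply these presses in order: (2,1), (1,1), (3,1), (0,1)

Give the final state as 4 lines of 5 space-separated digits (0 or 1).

After press 1 at (2,1):
1 1 0 0 1
1 1 1 0 1
1 0 1 1 0
0 0 1 0 1

After press 2 at (1,1):
1 0 0 0 1
0 0 0 0 1
1 1 1 1 0
0 0 1 0 1

After press 3 at (3,1):
1 0 0 0 1
0 0 0 0 1
1 0 1 1 0
1 1 0 0 1

After press 4 at (0,1):
0 1 1 0 1
0 1 0 0 1
1 0 1 1 0
1 1 0 0 1

Answer: 0 1 1 0 1
0 1 0 0 1
1 0 1 1 0
1 1 0 0 1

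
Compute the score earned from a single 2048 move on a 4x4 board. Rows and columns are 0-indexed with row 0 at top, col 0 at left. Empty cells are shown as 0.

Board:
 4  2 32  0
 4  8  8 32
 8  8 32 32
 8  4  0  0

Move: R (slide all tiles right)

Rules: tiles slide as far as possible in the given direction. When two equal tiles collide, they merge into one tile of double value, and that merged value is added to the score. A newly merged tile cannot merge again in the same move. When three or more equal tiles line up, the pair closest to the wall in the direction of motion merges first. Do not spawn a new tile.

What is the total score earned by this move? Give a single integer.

Answer: 96

Derivation:
Slide right:
row 0: [4, 2, 32, 0] -> [0, 4, 2, 32]  score +0 (running 0)
row 1: [4, 8, 8, 32] -> [0, 4, 16, 32]  score +16 (running 16)
row 2: [8, 8, 32, 32] -> [0, 0, 16, 64]  score +80 (running 96)
row 3: [8, 4, 0, 0] -> [0, 0, 8, 4]  score +0 (running 96)
Board after move:
 0  4  2 32
 0  4 16 32
 0  0 16 64
 0  0  8  4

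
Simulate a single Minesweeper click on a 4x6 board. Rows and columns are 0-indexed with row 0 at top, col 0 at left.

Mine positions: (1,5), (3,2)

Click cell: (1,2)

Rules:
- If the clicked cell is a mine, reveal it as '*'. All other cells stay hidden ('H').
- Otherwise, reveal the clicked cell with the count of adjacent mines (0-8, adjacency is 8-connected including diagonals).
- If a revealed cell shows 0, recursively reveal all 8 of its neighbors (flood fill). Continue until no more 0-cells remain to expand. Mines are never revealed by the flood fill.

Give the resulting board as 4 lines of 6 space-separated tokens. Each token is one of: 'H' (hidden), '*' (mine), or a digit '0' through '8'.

0 0 0 0 1 H
0 0 0 0 1 H
0 1 1 1 1 H
0 1 H H H H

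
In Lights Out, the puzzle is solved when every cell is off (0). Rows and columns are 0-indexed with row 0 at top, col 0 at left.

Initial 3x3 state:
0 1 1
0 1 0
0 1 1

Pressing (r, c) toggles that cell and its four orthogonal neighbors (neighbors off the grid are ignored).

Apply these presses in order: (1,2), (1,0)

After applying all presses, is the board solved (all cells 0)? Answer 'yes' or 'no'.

After press 1 at (1,2):
0 1 0
0 0 1
0 1 0

After press 2 at (1,0):
1 1 0
1 1 1
1 1 0

Lights still on: 7

Answer: no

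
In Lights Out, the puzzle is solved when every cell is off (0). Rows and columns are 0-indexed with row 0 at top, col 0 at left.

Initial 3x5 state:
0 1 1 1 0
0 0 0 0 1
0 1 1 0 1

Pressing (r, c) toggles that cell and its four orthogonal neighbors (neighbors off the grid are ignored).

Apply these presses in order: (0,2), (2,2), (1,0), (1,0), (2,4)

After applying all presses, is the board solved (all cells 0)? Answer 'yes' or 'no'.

After press 1 at (0,2):
0 0 0 0 0
0 0 1 0 1
0 1 1 0 1

After press 2 at (2,2):
0 0 0 0 0
0 0 0 0 1
0 0 0 1 1

After press 3 at (1,0):
1 0 0 0 0
1 1 0 0 1
1 0 0 1 1

After press 4 at (1,0):
0 0 0 0 0
0 0 0 0 1
0 0 0 1 1

After press 5 at (2,4):
0 0 0 0 0
0 0 0 0 0
0 0 0 0 0

Lights still on: 0

Answer: yes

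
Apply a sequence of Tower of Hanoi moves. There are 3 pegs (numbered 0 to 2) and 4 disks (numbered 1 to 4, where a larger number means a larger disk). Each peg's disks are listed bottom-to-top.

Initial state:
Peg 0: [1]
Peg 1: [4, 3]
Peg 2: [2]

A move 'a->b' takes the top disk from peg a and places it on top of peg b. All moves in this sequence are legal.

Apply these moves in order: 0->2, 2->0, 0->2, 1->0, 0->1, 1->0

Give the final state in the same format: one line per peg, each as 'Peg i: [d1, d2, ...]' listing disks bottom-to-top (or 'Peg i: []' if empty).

After move 1 (0->2):
Peg 0: []
Peg 1: [4, 3]
Peg 2: [2, 1]

After move 2 (2->0):
Peg 0: [1]
Peg 1: [4, 3]
Peg 2: [2]

After move 3 (0->2):
Peg 0: []
Peg 1: [4, 3]
Peg 2: [2, 1]

After move 4 (1->0):
Peg 0: [3]
Peg 1: [4]
Peg 2: [2, 1]

After move 5 (0->1):
Peg 0: []
Peg 1: [4, 3]
Peg 2: [2, 1]

After move 6 (1->0):
Peg 0: [3]
Peg 1: [4]
Peg 2: [2, 1]

Answer: Peg 0: [3]
Peg 1: [4]
Peg 2: [2, 1]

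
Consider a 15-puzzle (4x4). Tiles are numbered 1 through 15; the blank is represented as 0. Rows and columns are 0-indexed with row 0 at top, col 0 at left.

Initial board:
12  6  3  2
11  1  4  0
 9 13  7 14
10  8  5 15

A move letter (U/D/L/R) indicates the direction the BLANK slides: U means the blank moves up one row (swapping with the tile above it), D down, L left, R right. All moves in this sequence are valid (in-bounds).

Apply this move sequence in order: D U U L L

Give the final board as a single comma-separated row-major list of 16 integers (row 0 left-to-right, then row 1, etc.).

After move 1 (D):
12  6  3  2
11  1  4 14
 9 13  7  0
10  8  5 15

After move 2 (U):
12  6  3  2
11  1  4  0
 9 13  7 14
10  8  5 15

After move 3 (U):
12  6  3  0
11  1  4  2
 9 13  7 14
10  8  5 15

After move 4 (L):
12  6  0  3
11  1  4  2
 9 13  7 14
10  8  5 15

After move 5 (L):
12  0  6  3
11  1  4  2
 9 13  7 14
10  8  5 15

Answer: 12, 0, 6, 3, 11, 1, 4, 2, 9, 13, 7, 14, 10, 8, 5, 15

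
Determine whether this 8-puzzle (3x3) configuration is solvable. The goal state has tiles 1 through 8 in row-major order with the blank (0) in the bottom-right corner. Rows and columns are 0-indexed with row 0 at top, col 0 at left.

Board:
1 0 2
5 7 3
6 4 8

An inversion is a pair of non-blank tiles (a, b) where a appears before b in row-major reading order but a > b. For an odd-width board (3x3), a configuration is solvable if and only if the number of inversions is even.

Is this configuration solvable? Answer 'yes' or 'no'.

Inversions (pairs i<j in row-major order where tile[i] > tile[j] > 0): 6
6 is even, so the puzzle is solvable.

Answer: yes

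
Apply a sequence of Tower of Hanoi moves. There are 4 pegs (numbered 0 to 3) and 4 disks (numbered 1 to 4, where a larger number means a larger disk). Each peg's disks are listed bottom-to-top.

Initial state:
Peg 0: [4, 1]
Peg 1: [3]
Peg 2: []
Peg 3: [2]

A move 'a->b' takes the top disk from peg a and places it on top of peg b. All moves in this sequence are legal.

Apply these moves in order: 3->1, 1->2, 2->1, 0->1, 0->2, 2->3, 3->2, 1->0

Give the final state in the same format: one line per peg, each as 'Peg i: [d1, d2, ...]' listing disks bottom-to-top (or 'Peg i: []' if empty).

After move 1 (3->1):
Peg 0: [4, 1]
Peg 1: [3, 2]
Peg 2: []
Peg 3: []

After move 2 (1->2):
Peg 0: [4, 1]
Peg 1: [3]
Peg 2: [2]
Peg 3: []

After move 3 (2->1):
Peg 0: [4, 1]
Peg 1: [3, 2]
Peg 2: []
Peg 3: []

After move 4 (0->1):
Peg 0: [4]
Peg 1: [3, 2, 1]
Peg 2: []
Peg 3: []

After move 5 (0->2):
Peg 0: []
Peg 1: [3, 2, 1]
Peg 2: [4]
Peg 3: []

After move 6 (2->3):
Peg 0: []
Peg 1: [3, 2, 1]
Peg 2: []
Peg 3: [4]

After move 7 (3->2):
Peg 0: []
Peg 1: [3, 2, 1]
Peg 2: [4]
Peg 3: []

After move 8 (1->0):
Peg 0: [1]
Peg 1: [3, 2]
Peg 2: [4]
Peg 3: []

Answer: Peg 0: [1]
Peg 1: [3, 2]
Peg 2: [4]
Peg 3: []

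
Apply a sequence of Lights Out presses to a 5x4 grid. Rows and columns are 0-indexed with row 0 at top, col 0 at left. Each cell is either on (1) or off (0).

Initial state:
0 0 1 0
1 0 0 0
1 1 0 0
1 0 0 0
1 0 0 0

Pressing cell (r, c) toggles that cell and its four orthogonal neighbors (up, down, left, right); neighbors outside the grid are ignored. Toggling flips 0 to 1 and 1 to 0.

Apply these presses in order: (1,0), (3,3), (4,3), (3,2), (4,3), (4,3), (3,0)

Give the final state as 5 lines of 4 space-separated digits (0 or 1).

After press 1 at (1,0):
1 0 1 0
0 1 0 0
0 1 0 0
1 0 0 0
1 0 0 0

After press 2 at (3,3):
1 0 1 0
0 1 0 0
0 1 0 1
1 0 1 1
1 0 0 1

After press 3 at (4,3):
1 0 1 0
0 1 0 0
0 1 0 1
1 0 1 0
1 0 1 0

After press 4 at (3,2):
1 0 1 0
0 1 0 0
0 1 1 1
1 1 0 1
1 0 0 0

After press 5 at (4,3):
1 0 1 0
0 1 0 0
0 1 1 1
1 1 0 0
1 0 1 1

After press 6 at (4,3):
1 0 1 0
0 1 0 0
0 1 1 1
1 1 0 1
1 0 0 0

After press 7 at (3,0):
1 0 1 0
0 1 0 0
1 1 1 1
0 0 0 1
0 0 0 0

Answer: 1 0 1 0
0 1 0 0
1 1 1 1
0 0 0 1
0 0 0 0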